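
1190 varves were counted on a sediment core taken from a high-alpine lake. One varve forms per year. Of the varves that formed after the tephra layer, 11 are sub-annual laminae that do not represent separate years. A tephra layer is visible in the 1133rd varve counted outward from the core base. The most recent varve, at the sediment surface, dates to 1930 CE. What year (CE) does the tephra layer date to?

1884 CE

1190 − 1133 = 57 varves lie beyond the tephra layer toward the sediment surface.
Excluding 11 false varves: 57 − 11 = 46.
The varve at the sediment surface is 1930 CE, so the tephra layer dates to 1930 − 46 = 1884 CE.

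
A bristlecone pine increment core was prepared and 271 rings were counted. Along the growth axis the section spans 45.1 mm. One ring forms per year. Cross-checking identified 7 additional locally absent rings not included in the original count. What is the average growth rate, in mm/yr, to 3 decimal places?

0.162 mm/yr

Correcting the raw count gives 271 + 7 = 278 true rings.
45.1 mm over 278 years gives 45.1 / 278 ≈ 0.162 mm/yr.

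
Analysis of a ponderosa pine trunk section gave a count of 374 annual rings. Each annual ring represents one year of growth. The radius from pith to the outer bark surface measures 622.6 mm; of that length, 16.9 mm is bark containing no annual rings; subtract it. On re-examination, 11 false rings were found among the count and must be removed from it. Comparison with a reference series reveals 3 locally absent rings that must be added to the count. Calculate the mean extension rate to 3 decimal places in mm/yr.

1.655 mm/yr

After corrections the count is 374 − 11 + 3 = 366 annual rings.
Net length = 622.6 − 16.9 = 605.7 mm.
Mean rate = 605.7 mm / 366 years ≈ 1.655 mm/yr.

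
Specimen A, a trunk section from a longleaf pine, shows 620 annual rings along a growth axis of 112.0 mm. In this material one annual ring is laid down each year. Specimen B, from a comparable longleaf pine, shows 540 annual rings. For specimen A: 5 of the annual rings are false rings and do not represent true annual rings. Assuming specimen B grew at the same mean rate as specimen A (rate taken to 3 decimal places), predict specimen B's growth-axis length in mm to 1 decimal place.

Specimen A: after corrections the count is 620 − 5 = 615 annual rings.
A: Mean rate = 112.0 mm / 615 years ≈ 0.182 mm per year.
For B, 0.182 mm/year × 540 years = 98.3 mm.

98.3 mm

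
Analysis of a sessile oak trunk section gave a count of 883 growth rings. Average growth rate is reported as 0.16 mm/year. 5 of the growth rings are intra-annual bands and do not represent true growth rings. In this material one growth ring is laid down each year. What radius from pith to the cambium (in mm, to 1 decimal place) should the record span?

After corrections the count is 883 − 5 = 878 growth rings.
Predicted length = 0.16 mm/year × 878 years = 140.5 mm.

140.5 mm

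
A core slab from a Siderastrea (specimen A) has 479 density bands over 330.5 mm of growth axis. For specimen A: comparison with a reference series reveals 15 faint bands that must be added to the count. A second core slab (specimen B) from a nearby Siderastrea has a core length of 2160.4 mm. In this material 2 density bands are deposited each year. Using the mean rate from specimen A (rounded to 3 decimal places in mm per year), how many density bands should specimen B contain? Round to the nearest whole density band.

3229 density bands

Specimen A: true density band count = 479 + 15 = 494.
Specimen A: 494 density bands at 2 per year is 494 / 2 = 247 years.
A: Extension rate ≈ 330.5 / 247 = 1.338 mm per year.
B spans 2160.4 / 1.338 = 1614.65 years; at 2 density bands per year that is 1614.65 × 2 ≈ 3229 density bands.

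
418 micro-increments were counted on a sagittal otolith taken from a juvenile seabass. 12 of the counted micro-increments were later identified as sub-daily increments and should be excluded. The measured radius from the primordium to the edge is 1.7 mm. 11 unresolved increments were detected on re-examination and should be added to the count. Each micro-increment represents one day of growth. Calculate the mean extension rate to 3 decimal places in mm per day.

0.004 mm per day

True micro-increment count = 418 − 12 + 11 = 417.
Extension rate ≈ 1.7 / 417 = 0.004 mm per day.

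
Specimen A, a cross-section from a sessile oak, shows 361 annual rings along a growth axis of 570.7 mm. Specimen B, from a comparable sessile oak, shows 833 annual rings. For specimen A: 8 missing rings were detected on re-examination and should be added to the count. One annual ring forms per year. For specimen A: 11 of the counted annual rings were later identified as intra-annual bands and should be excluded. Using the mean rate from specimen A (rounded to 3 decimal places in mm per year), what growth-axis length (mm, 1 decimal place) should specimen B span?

1327.8 mm

Specimen A: after corrections the count is 361 − 11 + 8 = 358 annual rings.
A: 570.7 mm over 358 years gives 570.7 / 358 ≈ 1.594 mm per year.
For B, 1.594 mm/year × 833 years = 1327.8 mm.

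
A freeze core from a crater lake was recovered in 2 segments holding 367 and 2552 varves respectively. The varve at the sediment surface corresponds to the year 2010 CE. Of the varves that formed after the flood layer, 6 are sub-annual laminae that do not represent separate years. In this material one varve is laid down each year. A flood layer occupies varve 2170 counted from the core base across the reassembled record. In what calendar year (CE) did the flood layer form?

Total varves = 367 + 2552 = 2919.
Between varve 2170 and the sediment surface there are 2919 − 2170 = 749 varves.
749 − 6 false = 743 true varves after the flood layer.
Counting back 743 years from 2010 CE places the flood layer in 2010 − 743 = 1267 CE.

1267 CE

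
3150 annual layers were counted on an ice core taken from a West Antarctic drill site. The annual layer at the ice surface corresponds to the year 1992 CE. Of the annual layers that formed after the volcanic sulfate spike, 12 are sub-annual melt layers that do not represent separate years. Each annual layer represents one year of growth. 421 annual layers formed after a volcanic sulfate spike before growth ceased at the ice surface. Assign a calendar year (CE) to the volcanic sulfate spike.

1583 CE

421 annual layers post-date the volcanic sulfate spike.
Removing the 12 false annual layers leaves 421 − 12 = 409 true annual layers beyond the volcanic sulfate spike.
The annual layer at the ice surface is 1992 CE, so the volcanic sulfate spike dates to 1992 − 409 = 1583 CE.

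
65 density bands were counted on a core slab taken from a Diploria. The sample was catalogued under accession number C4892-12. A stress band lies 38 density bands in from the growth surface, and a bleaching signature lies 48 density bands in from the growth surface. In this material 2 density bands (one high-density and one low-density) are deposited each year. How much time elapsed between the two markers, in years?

5 years

The two markers are separated by 48 − 38 = 10 density bands.
10 density bands at 2 per year is 10 / 2 = 5 years.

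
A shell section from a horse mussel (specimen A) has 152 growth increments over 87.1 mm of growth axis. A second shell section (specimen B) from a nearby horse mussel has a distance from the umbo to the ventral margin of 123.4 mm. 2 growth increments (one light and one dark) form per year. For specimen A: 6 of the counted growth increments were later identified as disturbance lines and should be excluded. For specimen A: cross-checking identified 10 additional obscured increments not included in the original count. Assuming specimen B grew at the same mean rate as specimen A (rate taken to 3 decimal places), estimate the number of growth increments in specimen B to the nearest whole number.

221 growth increments

Specimen A: correcting the raw count gives 152 − 6 + 10 = 156 true growth increments.
Specimen A: 156 growth increments at 2 per year is 156 / 2 = 78 years.
A: Extension rate ≈ 87.1 / 78 = 1.117 mm/year.
Specimen B: 123.4 mm / 1.117 mm per year = 110.47 years; at 2 growth increments per year that is 110.47 × 2 ≈ 221 growth increments.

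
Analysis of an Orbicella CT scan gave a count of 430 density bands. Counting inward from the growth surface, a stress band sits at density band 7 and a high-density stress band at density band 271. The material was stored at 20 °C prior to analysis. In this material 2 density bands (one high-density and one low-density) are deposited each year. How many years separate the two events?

The two markers are separated by 271 − 7 = 264 density bands.
With 2 density bands per year, 264 / 2 = 132 years.

132 years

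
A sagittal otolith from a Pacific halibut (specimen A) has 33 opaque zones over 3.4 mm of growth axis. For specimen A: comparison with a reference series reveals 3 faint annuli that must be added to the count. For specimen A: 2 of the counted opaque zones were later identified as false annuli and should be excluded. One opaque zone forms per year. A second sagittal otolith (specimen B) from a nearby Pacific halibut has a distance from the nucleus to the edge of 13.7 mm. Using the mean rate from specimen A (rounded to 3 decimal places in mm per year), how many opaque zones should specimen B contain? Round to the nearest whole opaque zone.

137 opaque zones

Specimen A: correcting the raw count gives 33 − 2 + 3 = 34 true opaque zones.
A: Extension rate ≈ 3.4 / 34 = 0.100 mm/year.
B spans 13.7 / 0.100 = 137.00 years ≈ 137 opaque zones.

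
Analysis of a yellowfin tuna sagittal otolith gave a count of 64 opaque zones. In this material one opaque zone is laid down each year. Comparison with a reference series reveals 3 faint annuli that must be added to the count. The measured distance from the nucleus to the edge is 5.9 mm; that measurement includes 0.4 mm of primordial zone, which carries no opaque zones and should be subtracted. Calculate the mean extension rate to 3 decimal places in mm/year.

0.082 mm/year

After corrections the count is 64 + 3 = 67 opaque zones.
The growth record spans 5.9 − 0.4 = 5.5 mm.
5.5 mm over 67 years gives 5.5 / 67 ≈ 0.082 mm/year.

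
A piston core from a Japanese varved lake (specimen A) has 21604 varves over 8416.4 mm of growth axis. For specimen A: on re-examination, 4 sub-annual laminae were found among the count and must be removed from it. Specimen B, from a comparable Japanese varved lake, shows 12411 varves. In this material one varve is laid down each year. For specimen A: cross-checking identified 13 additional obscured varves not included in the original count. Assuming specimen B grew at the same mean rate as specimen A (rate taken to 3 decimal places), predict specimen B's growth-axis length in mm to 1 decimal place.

4827.9 mm

Specimen A: adjusted count: 21604 − 4 + 13 = 21613 varves.
A: 8416.4 mm over 21613 years gives 8416.4 / 21613 ≈ 0.389 mm/yr.
For B, 0.389 mm/year × 12411 years = 4827.9 mm.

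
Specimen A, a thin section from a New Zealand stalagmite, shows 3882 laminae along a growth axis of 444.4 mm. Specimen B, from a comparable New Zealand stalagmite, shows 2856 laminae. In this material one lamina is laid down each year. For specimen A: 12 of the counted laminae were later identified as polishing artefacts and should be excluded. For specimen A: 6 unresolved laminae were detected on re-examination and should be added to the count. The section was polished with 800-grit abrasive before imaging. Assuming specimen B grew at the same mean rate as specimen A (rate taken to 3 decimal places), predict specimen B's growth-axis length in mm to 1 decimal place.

Specimen A: adjusted count: 3882 − 12 + 6 = 3876 laminae.
A: 444.4 mm over 3876 years gives 444.4 / 3876 ≈ 0.115 mm/year.
For B, 0.115 mm/year × 2856 years = 328.4 mm.

328.4 mm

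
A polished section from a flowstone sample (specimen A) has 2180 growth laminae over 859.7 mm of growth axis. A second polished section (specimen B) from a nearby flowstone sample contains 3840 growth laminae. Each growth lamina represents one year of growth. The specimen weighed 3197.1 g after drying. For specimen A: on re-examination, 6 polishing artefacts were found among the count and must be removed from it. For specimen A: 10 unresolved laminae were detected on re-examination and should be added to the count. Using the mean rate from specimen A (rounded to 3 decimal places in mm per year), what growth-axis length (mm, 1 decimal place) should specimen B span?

1513.0 mm

Specimen A: correcting the raw count gives 2180 − 6 + 10 = 2184 true growth laminae.
A: 859.7 mm over 2184 years gives 859.7 / 2184 ≈ 0.394 mm per year.
Length of B = 0.394 × 3840 = 1513.0 mm.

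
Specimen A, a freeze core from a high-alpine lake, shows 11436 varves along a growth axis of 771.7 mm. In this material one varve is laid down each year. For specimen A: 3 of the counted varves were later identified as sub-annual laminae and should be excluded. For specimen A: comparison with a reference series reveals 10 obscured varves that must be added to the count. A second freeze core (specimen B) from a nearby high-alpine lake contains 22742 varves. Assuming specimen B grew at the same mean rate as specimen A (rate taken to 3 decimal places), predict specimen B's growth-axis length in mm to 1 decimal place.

Specimen A: true varve count = 11436 − 3 + 10 = 11443.
A: 771.7 mm over 11443 years gives 771.7 / 11443 ≈ 0.067 mm/year.
B's length ≈ 0.067 × 22742 = 1523.7 mm.

1523.7 mm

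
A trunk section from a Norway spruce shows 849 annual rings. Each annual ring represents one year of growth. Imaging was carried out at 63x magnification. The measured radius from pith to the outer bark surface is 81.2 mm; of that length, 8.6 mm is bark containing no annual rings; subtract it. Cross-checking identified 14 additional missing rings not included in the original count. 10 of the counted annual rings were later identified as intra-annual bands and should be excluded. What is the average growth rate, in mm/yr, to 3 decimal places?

0.085 mm/yr

After corrections the count is 849 − 10 + 14 = 853 annual rings.
Removing the 8.6 mm offcut leaves 81.2 − 8.6 = 72.6 mm.
Mean rate = 72.6 mm / 853 years ≈ 0.085 mm/yr.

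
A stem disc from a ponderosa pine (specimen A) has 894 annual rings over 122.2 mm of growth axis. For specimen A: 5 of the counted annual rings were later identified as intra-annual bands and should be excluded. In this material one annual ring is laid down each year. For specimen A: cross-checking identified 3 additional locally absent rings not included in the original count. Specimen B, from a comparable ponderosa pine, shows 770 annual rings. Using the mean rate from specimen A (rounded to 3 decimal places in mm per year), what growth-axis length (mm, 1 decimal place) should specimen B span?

Specimen A: correcting the raw count gives 894 − 5 + 3 = 892 true annual rings.
A: 122.2 mm over 892 years gives 122.2 / 892 ≈ 0.137 mm per year.
For B, 0.137 mm/year × 770 years = 105.5 mm.

105.5 mm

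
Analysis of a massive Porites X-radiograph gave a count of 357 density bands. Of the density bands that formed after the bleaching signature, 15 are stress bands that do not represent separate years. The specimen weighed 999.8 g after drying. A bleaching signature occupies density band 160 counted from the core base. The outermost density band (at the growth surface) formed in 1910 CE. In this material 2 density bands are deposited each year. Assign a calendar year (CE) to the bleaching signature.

1819 CE

The bleaching signature sits at density band 160 from the core base, so 357 − 160 = 197 density bands formed after it.
Excluding 15 false density bands: 197 − 15 = 182.
182 density bands at 2 per year is 182 / 2 = 91 years.
Counting back 91 years from 1910 CE places the bleaching signature in 1910 − 91 = 1819 CE.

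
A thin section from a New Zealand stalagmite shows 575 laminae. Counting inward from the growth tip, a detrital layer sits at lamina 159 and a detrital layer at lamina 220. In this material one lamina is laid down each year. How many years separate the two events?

61 yr

Separation: 220 − 159 = 61 laminae.
At one lamina per year, 61 years elapsed between them.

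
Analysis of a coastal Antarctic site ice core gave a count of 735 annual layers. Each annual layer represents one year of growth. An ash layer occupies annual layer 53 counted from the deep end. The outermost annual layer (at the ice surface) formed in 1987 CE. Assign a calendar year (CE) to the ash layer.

1305 CE

The ash layer sits at annual layer 53 from the deep end, so 735 − 53 = 682 annual layers formed after it.
The annual layer at the ice surface is 1987 CE, so the ash layer dates to 1987 − 682 = 1305 CE.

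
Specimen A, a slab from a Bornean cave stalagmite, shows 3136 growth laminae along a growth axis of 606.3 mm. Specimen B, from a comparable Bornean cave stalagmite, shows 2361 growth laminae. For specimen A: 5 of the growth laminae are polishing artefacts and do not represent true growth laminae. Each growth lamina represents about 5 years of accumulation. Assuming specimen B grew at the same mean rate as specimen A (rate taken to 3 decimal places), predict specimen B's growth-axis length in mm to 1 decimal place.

Specimen A: after corrections the count is 3136 − 5 = 3131 growth laminae.
Specimen A: at 5 years per growth lamina, 3131 × 5 = 15655 years.
A: 606.3 mm over 15655 years gives 606.3 / 15655 ≈ 0.039 mm/year.
Specimen B: 2361 growth laminae at 5 years each span 2361 × 5 = 11805 years. Length of B = 0.039 × 11805 = 460.4 mm.

460.4 mm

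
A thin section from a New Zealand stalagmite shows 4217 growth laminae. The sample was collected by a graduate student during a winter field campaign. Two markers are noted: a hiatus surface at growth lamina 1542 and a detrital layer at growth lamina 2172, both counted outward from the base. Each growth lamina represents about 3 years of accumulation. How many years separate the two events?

The two markers are separated by 2172 − 1542 = 630 growth laminae.
Multiplying by 3 years per growth lamina: 630 × 3 = 1890 years.

1890 years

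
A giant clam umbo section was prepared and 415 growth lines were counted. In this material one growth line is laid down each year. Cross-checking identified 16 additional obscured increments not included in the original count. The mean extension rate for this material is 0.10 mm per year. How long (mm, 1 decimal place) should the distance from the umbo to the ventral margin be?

43.1 mm

Correcting the raw count gives 415 + 16 = 431 true growth lines.
431 years at 0.10 mm/year gives 0.10 × 431 = 43.1 mm.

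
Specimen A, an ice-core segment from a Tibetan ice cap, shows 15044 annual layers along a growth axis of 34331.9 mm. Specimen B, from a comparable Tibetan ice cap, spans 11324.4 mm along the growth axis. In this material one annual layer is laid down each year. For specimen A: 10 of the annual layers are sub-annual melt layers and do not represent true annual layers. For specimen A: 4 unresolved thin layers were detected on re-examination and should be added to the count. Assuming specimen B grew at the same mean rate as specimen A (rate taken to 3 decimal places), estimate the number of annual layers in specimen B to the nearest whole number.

Specimen A: correcting the raw count gives 15044 − 10 + 4 = 15038 true annual layers.
A: Mean rate = 34331.9 mm / 15038 years ≈ 2.283 mm/year.
Specimen B: 11324.4 mm / 2.283 mm per year = 4960.32 years ≈ 4960 annual layers.

4960 annual layers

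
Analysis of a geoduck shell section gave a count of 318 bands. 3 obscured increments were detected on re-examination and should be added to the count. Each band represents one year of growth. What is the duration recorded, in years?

321 yr

Adjusted count: 318 + 3 = 321 bands.
At one band per year, that is 321 years.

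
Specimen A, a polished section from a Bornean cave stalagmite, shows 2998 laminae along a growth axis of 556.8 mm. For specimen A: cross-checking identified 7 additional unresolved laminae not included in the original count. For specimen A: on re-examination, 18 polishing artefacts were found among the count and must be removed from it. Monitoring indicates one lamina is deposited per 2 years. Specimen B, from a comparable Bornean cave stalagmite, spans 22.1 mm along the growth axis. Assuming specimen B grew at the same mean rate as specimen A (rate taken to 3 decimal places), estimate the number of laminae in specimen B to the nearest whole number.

119 laminae

Specimen A: true lamina count = 2998 − 18 + 7 = 2987.
Specimen A: 2987 laminae at 2 years each span 2987 × 2 = 5974 years.
A: Extension rate ≈ 556.8 / 5974 = 0.093 mm/yr.
For B, 22.1 / 0.093 = 237.63 years; at 2 years per lamina that is 237.63 / 2 ≈ 119 laminae.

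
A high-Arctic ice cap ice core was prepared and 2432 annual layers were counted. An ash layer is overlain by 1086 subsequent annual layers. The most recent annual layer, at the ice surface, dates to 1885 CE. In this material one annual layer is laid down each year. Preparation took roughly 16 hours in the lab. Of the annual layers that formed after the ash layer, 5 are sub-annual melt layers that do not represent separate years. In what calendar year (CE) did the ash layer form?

There are 1086 annual layers younger than the ash layer.
Excluding 5 false annual layers: 1086 − 5 = 1081.
1885 − 1081 = 804 CE.

804 CE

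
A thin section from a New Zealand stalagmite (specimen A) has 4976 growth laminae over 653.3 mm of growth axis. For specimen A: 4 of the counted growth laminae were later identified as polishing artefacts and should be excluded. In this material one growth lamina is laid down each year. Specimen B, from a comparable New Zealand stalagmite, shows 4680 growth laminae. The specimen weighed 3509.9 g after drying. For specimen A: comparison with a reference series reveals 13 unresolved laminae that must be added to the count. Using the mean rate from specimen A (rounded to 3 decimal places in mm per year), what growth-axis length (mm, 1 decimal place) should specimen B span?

613.1 mm

Specimen A: true growth lamina count = 4976 − 4 + 13 = 4985.
A: Extension rate ≈ 653.3 / 4985 = 0.131 mm/yr.
B's length ≈ 0.131 × 4680 = 613.1 mm.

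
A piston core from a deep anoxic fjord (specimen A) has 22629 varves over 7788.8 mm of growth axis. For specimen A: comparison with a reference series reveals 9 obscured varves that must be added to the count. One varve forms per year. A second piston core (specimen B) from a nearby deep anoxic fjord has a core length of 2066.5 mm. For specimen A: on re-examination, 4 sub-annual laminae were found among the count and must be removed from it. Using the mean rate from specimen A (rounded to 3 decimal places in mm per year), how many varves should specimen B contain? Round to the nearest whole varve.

6007 varves

Specimen A: true varve count = 22629 − 4 + 9 = 22634.
A: Extension rate ≈ 7788.8 / 22634 = 0.344 mm/yr.
For B, 2066.5 / 0.344 = 6007.27 years ≈ 6007 varves.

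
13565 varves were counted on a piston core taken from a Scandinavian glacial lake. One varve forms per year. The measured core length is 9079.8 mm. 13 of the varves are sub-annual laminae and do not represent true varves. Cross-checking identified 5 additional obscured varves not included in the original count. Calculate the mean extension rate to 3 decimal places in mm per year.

0.670 mm per year

Adjusted count: 13565 − 13 + 5 = 13557 varves.
9079.8 mm over 13557 years gives 9079.8 / 13557 ≈ 0.670 mm per year.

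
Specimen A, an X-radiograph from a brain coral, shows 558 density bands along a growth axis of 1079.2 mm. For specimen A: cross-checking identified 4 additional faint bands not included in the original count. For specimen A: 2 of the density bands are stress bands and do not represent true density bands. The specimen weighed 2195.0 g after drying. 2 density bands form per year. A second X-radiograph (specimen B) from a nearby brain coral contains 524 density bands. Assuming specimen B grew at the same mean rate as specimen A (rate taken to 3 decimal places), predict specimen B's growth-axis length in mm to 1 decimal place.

Specimen A: adjusted count: 558 − 2 + 4 = 560 density bands.
Specimen A: with 2 density bands per year, 560 / 2 = 280 years.
A: Extension rate ≈ 1079.2 / 280 = 3.854 mm per year.
Specimen B: dividing by 2 density bands per year: 524 / 2 = 262 years. For B, 3.854 mm/year × 262 years = 1009.7 mm.

1009.7 mm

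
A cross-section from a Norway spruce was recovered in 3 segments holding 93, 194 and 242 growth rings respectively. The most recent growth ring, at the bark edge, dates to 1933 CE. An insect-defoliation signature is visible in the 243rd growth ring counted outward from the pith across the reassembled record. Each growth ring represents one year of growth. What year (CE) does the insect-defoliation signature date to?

Total growth rings = 93 + 194 + 242 = 529.
The insect-defoliation signature sits at growth ring 243 from the pith, so 529 − 243 = 286 growth rings formed after it.
1933 − 286 = 1647 CE.

1647 CE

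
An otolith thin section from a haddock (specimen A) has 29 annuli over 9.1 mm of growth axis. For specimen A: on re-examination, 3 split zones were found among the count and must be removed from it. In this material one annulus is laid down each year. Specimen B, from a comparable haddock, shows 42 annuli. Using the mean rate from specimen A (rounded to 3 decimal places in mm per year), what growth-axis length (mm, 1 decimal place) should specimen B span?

14.7 mm

Specimen A: correcting the raw count gives 29 − 3 = 26 true annuli.
A: 9.1 mm over 26 years gives 9.1 / 26 ≈ 0.350 mm/yr.
Length of B = 0.350 × 42 = 14.7 mm.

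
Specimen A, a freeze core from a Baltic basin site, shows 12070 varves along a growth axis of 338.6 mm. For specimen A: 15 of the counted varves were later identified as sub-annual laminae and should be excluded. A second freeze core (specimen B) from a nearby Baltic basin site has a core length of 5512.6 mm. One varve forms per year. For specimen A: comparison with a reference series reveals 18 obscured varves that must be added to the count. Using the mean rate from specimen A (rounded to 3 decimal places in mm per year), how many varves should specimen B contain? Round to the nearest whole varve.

196879 varves

Specimen A: after corrections the count is 12070 − 15 + 18 = 12073 varves.
A: Mean rate = 338.6 mm / 12073 years ≈ 0.028 mm/year.
For B, 5512.6 / 0.028 = 196878.57 years ≈ 196879 varves.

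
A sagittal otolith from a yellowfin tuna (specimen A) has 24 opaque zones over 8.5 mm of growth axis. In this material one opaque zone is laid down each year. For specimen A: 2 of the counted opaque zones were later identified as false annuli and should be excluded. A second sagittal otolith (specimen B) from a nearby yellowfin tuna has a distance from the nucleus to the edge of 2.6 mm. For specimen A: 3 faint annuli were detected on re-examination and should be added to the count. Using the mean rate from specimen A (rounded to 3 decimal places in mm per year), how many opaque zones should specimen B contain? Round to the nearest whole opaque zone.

Specimen A: after corrections the count is 24 − 2 + 3 = 25 opaque zones.
A: Mean rate = 8.5 mm / 25 years ≈ 0.340 mm/year.
For B, 2.6 / 0.340 = 7.65 years ≈ 8 opaque zones.

8 opaque zones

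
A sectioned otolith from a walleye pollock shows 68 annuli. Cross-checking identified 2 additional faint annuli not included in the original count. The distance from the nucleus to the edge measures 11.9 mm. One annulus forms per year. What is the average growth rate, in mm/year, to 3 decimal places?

Adjusted count: 68 + 2 = 70 annuli.
11.9 mm over 70 years gives 11.9 / 70 ≈ 0.170 mm/year.

0.170 mm/year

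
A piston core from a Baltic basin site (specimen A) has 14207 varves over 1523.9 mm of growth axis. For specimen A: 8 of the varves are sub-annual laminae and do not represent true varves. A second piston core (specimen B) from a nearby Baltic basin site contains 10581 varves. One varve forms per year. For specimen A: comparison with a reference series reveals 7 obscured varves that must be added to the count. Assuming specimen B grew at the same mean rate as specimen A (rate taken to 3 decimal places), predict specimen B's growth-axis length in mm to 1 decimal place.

1132.2 mm

Specimen A: adjusted count: 14207 − 8 + 7 = 14206 varves.
A: Extension rate ≈ 1523.9 / 14206 = 0.107 mm/yr.
For B, 0.107 mm/year × 10581 years = 1132.2 mm.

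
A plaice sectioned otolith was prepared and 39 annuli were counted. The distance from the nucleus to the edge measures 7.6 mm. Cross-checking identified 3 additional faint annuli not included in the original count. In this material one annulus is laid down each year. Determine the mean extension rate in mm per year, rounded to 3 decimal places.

Correcting the raw count gives 39 + 3 = 42 true annuli.
Mean rate = 7.6 mm / 42 years ≈ 0.181 mm per year.

0.181 mm per year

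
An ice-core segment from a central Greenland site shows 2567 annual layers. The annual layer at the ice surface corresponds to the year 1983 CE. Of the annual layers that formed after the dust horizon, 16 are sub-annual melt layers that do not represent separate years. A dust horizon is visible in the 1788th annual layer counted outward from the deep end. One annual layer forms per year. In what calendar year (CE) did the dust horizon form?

2567 − 1788 = 779 annual layers lie beyond the dust horizon toward the ice surface.
779 − 16 false = 763 true annual layers after the dust horizon.
The annual layer at the ice surface is 1983 CE, so the dust horizon dates to 1983 − 763 = 1220 CE.

1220 CE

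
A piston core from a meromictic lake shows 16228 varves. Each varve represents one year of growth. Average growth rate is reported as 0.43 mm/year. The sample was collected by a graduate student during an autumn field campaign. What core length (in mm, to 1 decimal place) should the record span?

The record spans 16228 years at 0.43 mm per year.
Length ≈ 0.43 × 16228 = 6978.0 mm.

6978.0 mm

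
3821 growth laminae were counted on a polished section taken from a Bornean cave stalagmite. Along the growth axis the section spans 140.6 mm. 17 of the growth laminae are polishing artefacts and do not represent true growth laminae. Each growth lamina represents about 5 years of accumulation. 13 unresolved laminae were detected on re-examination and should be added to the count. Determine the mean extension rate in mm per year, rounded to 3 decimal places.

Adjusted count: 3821 − 17 + 13 = 3817 growth laminae.
At 5 years per growth lamina, 3817 × 5 = 19085 years.
Extension rate ≈ 140.6 / 19085 = 0.007 mm per year.

0.007 mm per year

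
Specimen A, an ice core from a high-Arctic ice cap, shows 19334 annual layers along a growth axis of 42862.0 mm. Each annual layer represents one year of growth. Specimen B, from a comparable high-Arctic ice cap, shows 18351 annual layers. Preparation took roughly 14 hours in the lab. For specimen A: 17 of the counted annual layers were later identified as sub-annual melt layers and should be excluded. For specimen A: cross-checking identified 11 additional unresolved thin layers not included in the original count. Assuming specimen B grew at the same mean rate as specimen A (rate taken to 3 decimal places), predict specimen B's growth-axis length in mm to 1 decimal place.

Specimen A: correcting the raw count gives 19334 − 17 + 11 = 19328 true annual layers.
A: 42862.0 mm over 19328 years gives 42862.0 / 19328 ≈ 2.218 mm per year.
B's length ≈ 2.218 × 18351 = 40702.5 mm.

40702.5 mm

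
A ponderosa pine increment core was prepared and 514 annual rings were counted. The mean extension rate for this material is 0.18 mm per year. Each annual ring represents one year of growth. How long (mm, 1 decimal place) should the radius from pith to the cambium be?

92.5 mm

514 years of growth are recorded.
514 years at 0.18 mm/year gives 0.18 × 514 = 92.5 mm.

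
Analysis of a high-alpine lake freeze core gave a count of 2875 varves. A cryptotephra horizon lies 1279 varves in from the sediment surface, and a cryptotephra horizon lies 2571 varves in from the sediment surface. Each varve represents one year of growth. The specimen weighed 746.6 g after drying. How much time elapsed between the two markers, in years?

2571 − 1279 = 1292 varves lie between the two events.
That is 1292 years at one varve per year.

1292 years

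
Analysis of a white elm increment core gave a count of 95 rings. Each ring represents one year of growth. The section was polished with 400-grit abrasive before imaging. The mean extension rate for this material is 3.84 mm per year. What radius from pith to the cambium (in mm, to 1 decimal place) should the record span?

The record spans 95 years at 3.84 mm per year.
Predicted length = 3.84 mm/year × 95 years = 364.8 mm.

364.8 mm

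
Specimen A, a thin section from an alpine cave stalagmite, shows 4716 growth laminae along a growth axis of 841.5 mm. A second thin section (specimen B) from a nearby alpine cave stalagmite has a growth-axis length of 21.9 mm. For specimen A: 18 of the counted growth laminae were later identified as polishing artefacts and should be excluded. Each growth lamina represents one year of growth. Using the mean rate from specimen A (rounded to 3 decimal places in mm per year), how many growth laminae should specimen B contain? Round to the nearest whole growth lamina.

Specimen A: true growth lamina count = 4716 − 18 = 4698.
A: 841.5 mm over 4698 years gives 841.5 / 4698 ≈ 0.179 mm per year.
Specimen B: 21.9 mm / 0.179 mm per year = 122.35 years ≈ 122 growth laminae.

122 growth laminae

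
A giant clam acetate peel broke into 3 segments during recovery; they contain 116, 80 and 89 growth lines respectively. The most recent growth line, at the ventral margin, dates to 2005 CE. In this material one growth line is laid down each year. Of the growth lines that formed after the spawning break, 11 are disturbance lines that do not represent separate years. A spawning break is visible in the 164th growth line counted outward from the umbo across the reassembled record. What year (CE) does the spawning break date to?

Total growth lines = 116 + 80 + 89 = 285.
285 − 164 = 121 growth lines lie beyond the spawning break toward the ventral margin.
Removing the 11 false growth lines leaves 121 − 11 = 110 true growth lines beyond the spawning break.
The growth line at the ventral margin is 2005 CE, so the spawning break dates to 2005 − 110 = 1895 CE.

1895 CE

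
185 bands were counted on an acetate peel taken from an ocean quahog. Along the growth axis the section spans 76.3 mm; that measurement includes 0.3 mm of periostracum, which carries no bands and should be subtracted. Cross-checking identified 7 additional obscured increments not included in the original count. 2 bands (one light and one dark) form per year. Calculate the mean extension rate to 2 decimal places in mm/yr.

Correcting the raw count gives 185 + 7 = 192 true bands.
Dividing by 2 bands per year: 192 / 2 = 96 years.
The growth record spans 76.3 − 0.3 = 76.0 mm.
Mean rate = 76.0 mm / 96 years ≈ 0.79 mm/yr.

0.79 mm/yr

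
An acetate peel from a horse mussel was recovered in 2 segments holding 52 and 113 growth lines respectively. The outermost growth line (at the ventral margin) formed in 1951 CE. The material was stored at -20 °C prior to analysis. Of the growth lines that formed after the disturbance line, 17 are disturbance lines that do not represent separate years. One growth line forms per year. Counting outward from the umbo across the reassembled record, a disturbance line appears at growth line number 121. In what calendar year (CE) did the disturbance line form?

Total growth lines = 52 + 113 = 165.
The disturbance line sits at growth line 121 from the umbo, so 165 − 121 = 44 growth lines formed after it.
Removing the 17 false growth lines leaves 44 − 17 = 27 true growth lines beyond the disturbance line.
The growth line at the ventral margin is 1951 CE, so the disturbance line dates to 1951 − 27 = 1924 CE.

1924 CE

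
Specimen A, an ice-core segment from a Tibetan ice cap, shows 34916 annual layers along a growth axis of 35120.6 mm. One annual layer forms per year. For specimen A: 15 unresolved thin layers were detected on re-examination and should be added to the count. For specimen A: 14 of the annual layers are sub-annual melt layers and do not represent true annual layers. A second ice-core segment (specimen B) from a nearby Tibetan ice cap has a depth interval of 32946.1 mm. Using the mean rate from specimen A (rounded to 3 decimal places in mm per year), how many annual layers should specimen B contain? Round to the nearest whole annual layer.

32750 annual layers

Specimen A: after corrections the count is 34916 − 14 + 15 = 34917 annual layers.
A: Mean rate = 35120.6 mm / 34917 years ≈ 1.006 mm per year.
B spans 32946.1 / 1.006 = 32749.60 years ≈ 32750 annual layers.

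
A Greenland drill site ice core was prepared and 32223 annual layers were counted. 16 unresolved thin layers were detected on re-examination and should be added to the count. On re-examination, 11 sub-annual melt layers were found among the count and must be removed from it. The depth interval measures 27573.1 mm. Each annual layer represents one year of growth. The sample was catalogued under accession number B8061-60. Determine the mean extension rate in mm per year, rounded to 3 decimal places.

0.856 mm per year

Adjusted count: 32223 − 11 + 16 = 32228 annual layers.
Mean rate = 27573.1 mm / 32228 years ≈ 0.856 mm per year.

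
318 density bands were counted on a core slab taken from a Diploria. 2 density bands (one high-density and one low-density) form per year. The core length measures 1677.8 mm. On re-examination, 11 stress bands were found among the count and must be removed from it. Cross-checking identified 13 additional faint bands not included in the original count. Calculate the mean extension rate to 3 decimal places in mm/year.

True density band count = 318 − 11 + 13 = 320.
Dividing by 2 density bands per year: 320 / 2 = 160 years.
1677.8 mm over 160 years gives 1677.8 / 160 ≈ 10.486 mm/year.

10.486 mm/year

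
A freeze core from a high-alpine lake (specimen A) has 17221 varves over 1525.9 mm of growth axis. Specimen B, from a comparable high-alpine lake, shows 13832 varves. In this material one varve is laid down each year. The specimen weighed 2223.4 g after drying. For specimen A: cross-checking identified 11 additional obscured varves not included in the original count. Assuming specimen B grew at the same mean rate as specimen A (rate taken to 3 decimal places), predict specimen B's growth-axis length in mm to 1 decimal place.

Specimen A: correcting the raw count gives 17221 + 11 = 17232 true varves.
A: Extension rate ≈ 1525.9 / 17232 = 0.089 mm per year.
For B, 0.089 mm/year × 13832 years = 1231.0 mm.

1231.0 mm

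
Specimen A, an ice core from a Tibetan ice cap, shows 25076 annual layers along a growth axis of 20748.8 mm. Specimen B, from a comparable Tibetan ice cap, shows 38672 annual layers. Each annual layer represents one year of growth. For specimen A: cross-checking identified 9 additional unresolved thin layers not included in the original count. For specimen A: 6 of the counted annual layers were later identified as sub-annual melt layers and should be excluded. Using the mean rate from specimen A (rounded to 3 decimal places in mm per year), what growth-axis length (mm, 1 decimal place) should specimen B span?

Specimen A: correcting the raw count gives 25076 − 6 + 9 = 25079 true annual layers.
A: Mean rate = 20748.8 mm / 25079 years ≈ 0.827 mm per year.
Length of B = 0.827 × 38672 = 31981.7 mm.

31981.7 mm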